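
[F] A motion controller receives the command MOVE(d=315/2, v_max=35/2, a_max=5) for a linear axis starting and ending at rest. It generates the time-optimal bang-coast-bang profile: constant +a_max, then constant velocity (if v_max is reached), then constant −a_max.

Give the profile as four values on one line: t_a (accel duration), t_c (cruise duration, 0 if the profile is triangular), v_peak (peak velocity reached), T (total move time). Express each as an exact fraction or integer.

v_max²/a_max = (35/2)²/5 = 245/4
315/2 ≥ 245/4 ⇒ cruise phase
t_a = (35/2)/5 = 7/2; v_peak = 35/2
d_cruise = 315/2 − 245/4 = 385/4; t_c = (385/4)/(35/2) = 11/2
T = 2·7/2 + 11/2 = 25/2

t_a=7/2 t_c=11/2 v_peak=35/2 T=25/2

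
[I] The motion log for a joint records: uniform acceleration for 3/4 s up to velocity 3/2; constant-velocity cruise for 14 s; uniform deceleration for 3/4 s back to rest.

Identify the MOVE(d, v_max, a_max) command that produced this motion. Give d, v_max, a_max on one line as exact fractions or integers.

a_max = (3/2)/(3/4) = 2
d_a = ½·3/2·3/4 = 9/16; d_c = 3/2·14 = 21
d = 2·9/16 + 21 = 177/8
t_c = 14 > 0 so v_max = 3/2

d=177/8 v_max=3/2 a_max=2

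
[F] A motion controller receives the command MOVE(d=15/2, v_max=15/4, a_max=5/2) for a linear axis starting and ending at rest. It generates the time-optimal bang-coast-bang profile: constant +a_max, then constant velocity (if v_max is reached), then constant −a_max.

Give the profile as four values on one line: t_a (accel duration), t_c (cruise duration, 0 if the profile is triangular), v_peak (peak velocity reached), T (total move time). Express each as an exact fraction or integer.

vₘ²/aₘ = (15/4)²/(5/2) = 45/8
15/2 ≥ 45/8 so v_max reached
t_a = (15/4)/(5/2) = 3/2; v_peak = 15/4
d_cruise = 15/2 − 45/8 = 15/8; t_c = (15/8)/(15/4) = 1/2
T = 2·3/2 + 1/2 = 7/2

t_a=3/2 t_c=1/2 v_peak=15/4 T=7/2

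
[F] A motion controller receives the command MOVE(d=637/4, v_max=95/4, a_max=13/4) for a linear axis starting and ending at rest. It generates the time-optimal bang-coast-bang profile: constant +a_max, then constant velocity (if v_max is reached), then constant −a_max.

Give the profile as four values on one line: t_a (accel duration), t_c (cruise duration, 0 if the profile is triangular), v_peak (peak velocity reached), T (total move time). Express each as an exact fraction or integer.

v_max²/a_max = (95/4)²/(13/4) = 9025/52
637/4 < 9025/52 → triangular
v_peak = √(637/4·13/4) = √(8281/16) = 91/4
t_a = (91/4)/(13/4) = 7; t_c = 0
T = 2·7 = 14

t_a=7 t_c=0 v_peak=91/4 T=14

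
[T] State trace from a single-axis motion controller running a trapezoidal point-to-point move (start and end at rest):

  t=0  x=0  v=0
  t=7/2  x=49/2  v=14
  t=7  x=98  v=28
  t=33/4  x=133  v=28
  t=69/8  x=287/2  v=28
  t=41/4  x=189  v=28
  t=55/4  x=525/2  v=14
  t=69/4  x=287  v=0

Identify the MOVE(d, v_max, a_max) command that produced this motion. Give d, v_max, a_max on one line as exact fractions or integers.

d=287 v_max=28 a_max=4

final state: t=69/4, x=287, v=0 → d = 287
a_max = (14−0)/(7/2−0) = 4
max v = 28 over t∈[7,41/4] → v_max = 28
check: 28·(7+13/4) = 287 ✓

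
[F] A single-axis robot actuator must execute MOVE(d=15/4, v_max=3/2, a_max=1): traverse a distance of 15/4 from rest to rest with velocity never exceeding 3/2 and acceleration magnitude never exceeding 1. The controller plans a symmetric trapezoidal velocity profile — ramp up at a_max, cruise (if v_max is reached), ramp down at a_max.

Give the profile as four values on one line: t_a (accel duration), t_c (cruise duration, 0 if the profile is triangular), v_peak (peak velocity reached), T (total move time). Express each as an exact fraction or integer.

t_a=3/2 t_c=1 v_peak=3/2 T=4

v_max²/a_max = (3/2)²/1 = 9/4
15/4 ≥ 9/4 so v_max reached
t_a = (3/2)/1 = 3/2; v_peak = 3/2
d_cruise = 15/4 − 9/4 = 3/2; t_c = (3/2)/(3/2) = 1
T = 2·3/2 + 1 = 4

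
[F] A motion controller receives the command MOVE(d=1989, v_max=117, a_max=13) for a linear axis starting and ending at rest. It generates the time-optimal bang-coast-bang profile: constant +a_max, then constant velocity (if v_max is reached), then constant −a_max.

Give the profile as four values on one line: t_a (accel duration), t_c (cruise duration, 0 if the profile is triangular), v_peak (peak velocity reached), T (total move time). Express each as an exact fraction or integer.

vₘ²/aₘ = 117²/13 = 1053
1989 ≥ 1053 so v_max reached
t_a = 117/13 = 9; v_peak = 117
d_cruise = 1989 − 1053 = 936; t_c = 936/117 = 8
T = 2·9 + 8 = 26

t_a=9 t_c=8 v_peak=117 T=26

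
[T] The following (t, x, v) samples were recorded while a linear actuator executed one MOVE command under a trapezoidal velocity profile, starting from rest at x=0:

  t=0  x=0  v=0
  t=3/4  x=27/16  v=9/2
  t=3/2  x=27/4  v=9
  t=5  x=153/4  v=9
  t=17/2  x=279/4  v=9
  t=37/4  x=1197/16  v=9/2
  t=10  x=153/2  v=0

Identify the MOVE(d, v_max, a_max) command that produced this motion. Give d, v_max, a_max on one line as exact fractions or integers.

d=153/2 v_max=9 a_max=6

final state: t=10, x=153/2, v=0 → d = 153/2
a_max = (9/2−0)/(3/4−0) = 6
max v = 9 over t∈[3/2,17/2] → v_max = 9
check: 9·(3/2+7) = 153/2 ✓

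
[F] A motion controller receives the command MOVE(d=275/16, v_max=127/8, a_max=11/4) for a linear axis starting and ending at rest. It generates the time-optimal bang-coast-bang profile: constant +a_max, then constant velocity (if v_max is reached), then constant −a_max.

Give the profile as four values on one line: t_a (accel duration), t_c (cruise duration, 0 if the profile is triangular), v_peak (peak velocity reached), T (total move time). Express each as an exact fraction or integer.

vₘ²/aₘ = (127/8)²/(11/4) = 16129/176
275/16 < 16129/176 → triangular
v_peak = √(275/16·11/4) = √(3025/64) = 55/8
t_a = (55/8)/(11/4) = 5/2; t_c = 0
T = 2·5/2 = 5

t_a=5/2 t_c=0 v_peak=55/8 T=5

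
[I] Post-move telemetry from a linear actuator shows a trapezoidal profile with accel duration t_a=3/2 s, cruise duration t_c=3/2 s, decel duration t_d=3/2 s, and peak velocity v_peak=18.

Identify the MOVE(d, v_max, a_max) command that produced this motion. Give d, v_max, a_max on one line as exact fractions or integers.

d=54 v_max=18 a_max=12

a_max = 18/(3/2) = 12
d_a = ½·18·3/2 = 27/2; d_c = 18·3/2 = 27
d = 2·27/2 + 27 = 54
t_c = 3/2 > 0 → v_max = v_peak = 18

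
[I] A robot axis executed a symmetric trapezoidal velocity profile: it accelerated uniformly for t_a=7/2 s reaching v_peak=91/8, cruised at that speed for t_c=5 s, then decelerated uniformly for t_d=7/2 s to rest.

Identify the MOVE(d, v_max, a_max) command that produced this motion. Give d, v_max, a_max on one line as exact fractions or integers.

a_max = (91/8)/(7/2) = 13/4
d_a = ½·91/8·7/2 = 637/32; d_c = 91/8·5 = 455/8
d = 2·637/32 + 455/8 = 1547/16
t_c = 5 > 0 → v_max = v_peak = 91/8

d=1547/16 v_max=91/8 a_max=13/4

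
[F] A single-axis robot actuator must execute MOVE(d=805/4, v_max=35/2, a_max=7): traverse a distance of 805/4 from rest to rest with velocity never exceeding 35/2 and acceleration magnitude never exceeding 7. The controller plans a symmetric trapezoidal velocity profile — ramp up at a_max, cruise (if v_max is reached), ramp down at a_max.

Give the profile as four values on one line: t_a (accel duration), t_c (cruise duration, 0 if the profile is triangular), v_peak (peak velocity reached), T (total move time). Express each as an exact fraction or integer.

t_a=5/2 t_c=9 v_peak=35/2 T=14

v_max²/a_max = (35/2)²/7 = 175/4
805/4 ≥ 175/4 ⇒ cruise phase
t_a = (35/2)/7 = 5/2; v_peak = 35/2
d_cruise = 805/4 − 175/4 = 315/2; t_c = (315/2)/(35/2) = 9
T = 2·5/2 + 9 = 14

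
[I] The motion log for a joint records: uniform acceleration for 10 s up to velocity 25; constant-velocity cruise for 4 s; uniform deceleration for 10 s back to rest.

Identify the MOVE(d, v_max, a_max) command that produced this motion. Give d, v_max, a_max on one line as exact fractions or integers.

d=350 v_max=25 a_max=5/2

a_max = 25/10 = 5/2
d_a = ½·25·10 = 125; d_c = 25·4 = 100
d = 2·125 + 100 = 350
t_c = 4 > 0 so v_max = 25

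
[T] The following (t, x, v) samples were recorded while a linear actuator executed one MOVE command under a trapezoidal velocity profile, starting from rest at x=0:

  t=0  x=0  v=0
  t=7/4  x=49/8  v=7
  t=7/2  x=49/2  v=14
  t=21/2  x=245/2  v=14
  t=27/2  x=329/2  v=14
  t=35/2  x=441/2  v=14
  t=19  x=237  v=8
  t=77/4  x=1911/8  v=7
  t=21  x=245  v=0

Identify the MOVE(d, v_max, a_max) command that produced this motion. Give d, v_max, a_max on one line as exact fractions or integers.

d=245 v_max=14 a_max=4

final state: t=21, x=245, v=0 → d = 245
a_max = (7−0)/(7/4−0) = 4
max v = 14 over t∈[7/2,35/2] → v_max = 14
check: 14·(7/2+14) = 245 ✓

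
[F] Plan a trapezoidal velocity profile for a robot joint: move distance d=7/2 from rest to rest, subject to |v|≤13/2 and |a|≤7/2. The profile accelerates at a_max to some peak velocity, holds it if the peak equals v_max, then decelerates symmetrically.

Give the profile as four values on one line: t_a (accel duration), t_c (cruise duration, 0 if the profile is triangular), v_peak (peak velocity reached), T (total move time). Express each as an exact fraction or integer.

(v_max)²/a_max = (13/2)²/(7/2) = 169/14
7/2 < 169/14 ⇒ no cruise
v_peak = √(7/2·7/2) = √(49/4) = 7/2
t_a = (7/2)/(7/2) = 1; t_c = 0
T = 2·1 = 2

t_a=1 t_c=0 v_peak=7/2 T=2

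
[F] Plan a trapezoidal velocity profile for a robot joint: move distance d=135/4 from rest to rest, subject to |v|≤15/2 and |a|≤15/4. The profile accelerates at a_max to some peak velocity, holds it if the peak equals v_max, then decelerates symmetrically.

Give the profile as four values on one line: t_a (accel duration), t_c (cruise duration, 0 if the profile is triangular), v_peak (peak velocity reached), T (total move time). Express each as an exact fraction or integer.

t_a=2 t_c=5/2 v_peak=15/2 T=13/2

v_max²/a_max = (15/2)²/(15/4) = 15
135/4 ≥ 15 ⇒ cruise phase
t_a = (15/2)/(15/4) = 2; v_peak = 15/2
d_cruise = 135/4 − 15 = 75/4; t_c = (75/4)/(15/2) = 5/2
T = 2·2 + 5/2 = 13/2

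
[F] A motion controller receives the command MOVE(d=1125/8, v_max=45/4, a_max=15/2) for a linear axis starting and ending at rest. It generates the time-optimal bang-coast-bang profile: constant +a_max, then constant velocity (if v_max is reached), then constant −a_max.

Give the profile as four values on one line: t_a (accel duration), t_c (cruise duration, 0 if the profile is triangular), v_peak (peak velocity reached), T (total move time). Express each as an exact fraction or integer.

v_max²/a_max = (45/4)²/(15/2) = 135/8
1125/8 ≥ 135/8 → trapezoidal
t_a = (45/4)/(15/2) = 3/2; v_peak = 45/4
d_cruise = 1125/8 − 135/8 = 495/4; t_c = (495/4)/(45/4) = 11
T = 2·3/2 + 11 = 14

t_a=3/2 t_c=11 v_peak=45/4 T=14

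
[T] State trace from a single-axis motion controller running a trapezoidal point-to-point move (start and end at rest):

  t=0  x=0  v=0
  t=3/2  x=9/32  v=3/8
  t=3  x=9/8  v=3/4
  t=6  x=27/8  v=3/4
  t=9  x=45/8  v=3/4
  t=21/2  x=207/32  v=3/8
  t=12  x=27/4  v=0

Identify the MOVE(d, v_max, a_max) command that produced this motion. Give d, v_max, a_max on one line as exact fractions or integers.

final state: t=12, x=27/4, v=0 → d = 27/4
a_max = (3/8−0)/(3/2−0) = 1/4
max v = 3/4 over t∈[3,9] → v_max = 3/4
check: 3/4·(3+6) = 27/4 ✓

d=27/4 v_max=3/4 a_max=1/4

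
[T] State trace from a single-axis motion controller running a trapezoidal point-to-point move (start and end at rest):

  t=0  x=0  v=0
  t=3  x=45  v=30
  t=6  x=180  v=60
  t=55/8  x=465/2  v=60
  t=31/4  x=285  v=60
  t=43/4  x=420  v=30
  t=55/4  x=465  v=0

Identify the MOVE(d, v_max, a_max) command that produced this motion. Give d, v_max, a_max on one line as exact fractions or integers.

final state: t=55/4, x=465, v=0 → d = 465
a_max = (30−0)/(3−0) = 10
max v = 60 over t∈[6,31/4] → v_max = 60
check: 60·(6+7/4) = 465 ✓

d=465 v_max=60 a_max=10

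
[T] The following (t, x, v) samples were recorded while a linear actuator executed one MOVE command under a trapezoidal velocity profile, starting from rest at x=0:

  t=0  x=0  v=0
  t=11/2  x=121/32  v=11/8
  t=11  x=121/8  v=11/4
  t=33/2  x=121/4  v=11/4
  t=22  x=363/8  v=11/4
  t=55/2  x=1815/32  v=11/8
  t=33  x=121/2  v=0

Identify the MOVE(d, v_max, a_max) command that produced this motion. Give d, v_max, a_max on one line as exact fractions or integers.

final state: t=33, x=121/2, v=0 → d = 121/2
a_max = (11/8−0)/(11/2−0) = 1/4
max v = 11/4 over t∈[11,22] → v_max = 11/4
check: 11/4·(11+11) = 121/2 ✓

d=121/2 v_max=11/4 a_max=1/4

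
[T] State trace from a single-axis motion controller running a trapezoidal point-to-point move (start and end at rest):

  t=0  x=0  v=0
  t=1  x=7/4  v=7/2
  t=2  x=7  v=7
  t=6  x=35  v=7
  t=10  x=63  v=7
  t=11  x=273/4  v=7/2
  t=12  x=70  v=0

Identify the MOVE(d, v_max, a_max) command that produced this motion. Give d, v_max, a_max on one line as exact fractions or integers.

d=70 v_max=7 a_max=7/2

final state: t=12, x=70, v=0 → d = 70
a_max = (7/2−0)/(1−0) = 7/2
max v = 7 over t∈[2,10] → v_max = 7
check: 7·(2+8) = 70 ✓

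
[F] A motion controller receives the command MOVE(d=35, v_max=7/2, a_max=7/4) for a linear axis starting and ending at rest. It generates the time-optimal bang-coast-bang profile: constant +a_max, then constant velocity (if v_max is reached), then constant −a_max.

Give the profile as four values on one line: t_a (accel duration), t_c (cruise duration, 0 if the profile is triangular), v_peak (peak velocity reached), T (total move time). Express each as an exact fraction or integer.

(v_max)²/a_max = (7/2)²/(7/4) = 7
35 ≥ 7 so v_max reached
t_a = (7/2)/(7/4) = 2; v_peak = 7/2
d_cruise = 35 − 7 = 28; t_c = 28/(7/2) = 8
T = 2·2 + 8 = 12

t_a=2 t_c=8 v_peak=7/2 T=12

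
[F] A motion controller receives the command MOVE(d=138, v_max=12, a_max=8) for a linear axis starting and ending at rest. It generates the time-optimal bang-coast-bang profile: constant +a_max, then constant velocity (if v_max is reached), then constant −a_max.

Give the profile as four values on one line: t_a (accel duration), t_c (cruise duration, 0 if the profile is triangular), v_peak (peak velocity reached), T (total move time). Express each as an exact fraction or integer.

t_a=3/2 t_c=10 v_peak=12 T=13

vₘ²/aₘ = 12²/8 = 18
138 ≥ 18 so v_max reached
t_a = 12/8 = 3/2; v_peak = 12
d_cruise = 138 − 18 = 120; t_c = 120/12 = 10
T = 2·3/2 + 10 = 13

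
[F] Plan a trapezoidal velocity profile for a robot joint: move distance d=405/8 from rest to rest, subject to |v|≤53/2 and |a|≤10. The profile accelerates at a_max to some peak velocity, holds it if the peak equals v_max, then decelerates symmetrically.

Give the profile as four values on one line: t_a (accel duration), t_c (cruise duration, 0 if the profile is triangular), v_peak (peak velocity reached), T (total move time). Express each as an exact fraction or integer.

vₘ²/aₘ = (53/2)²/10 = 2809/40
405/8 < 2809/40 so t_c = 0
v_peak = √(405/8·10) = √(2025/4) = 45/2
t_a = (45/2)/10 = 9/4; t_c = 0
T = 2·9/4 = 9/2

t_a=9/4 t_c=0 v_peak=45/2 T=9/2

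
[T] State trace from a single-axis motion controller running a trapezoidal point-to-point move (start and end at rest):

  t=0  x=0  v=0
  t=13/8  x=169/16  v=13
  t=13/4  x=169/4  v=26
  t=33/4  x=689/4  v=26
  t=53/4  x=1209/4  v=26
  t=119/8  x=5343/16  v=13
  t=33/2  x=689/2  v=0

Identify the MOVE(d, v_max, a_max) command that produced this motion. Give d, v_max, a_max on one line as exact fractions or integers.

d=689/2 v_max=26 a_max=8

final state: t=33/2, x=689/2, v=0 → d = 689/2
a_max = (13−0)/(13/8−0) = 8
max v = 26 over t∈[13/4,53/4] → v_max = 26
check: 26·(13/4+10) = 689/2 ✓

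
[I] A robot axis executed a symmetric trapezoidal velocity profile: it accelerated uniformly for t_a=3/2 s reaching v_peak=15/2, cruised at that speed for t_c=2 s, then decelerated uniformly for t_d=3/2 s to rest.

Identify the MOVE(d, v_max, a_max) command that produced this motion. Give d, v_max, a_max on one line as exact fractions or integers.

d=105/4 v_max=15/2 a_max=5

a_max = (15/2)/(3/2) = 5
d_a = ½·15/2·3/2 = 45/8; d_c = 15/2·2 = 15
d = 2·45/8 + 15 = 105/4
t_c = 2 > 0 → v_max = v_peak = 15/2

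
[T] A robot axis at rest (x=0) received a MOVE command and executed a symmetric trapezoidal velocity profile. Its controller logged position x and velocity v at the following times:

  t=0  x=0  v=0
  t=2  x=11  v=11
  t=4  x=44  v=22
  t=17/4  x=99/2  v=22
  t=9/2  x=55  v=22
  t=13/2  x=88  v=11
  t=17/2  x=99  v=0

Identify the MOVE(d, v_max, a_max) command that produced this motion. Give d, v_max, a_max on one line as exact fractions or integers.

d=99 v_max=22 a_max=11/2

final state: t=17/2, x=99, v=0 → d = 99
a_max = (11−0)/(2−0) = 11/2
max v = 22 over t∈[4,9/2] → v_max = 22
check: 22·(4+1/2) = 99 ✓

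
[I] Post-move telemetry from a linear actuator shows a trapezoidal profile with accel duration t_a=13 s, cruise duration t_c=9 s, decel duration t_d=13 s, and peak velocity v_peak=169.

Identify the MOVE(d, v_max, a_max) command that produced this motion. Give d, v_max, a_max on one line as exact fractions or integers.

d=3718 v_max=169 a_max=13

a_max = 169/13 = 13
d_a = ½·169·13 = 2197/2; d_c = 169·9 = 1521
d = 2·2197/2 + 1521 = 3718
t_c = 9 > 0 so v_max = 169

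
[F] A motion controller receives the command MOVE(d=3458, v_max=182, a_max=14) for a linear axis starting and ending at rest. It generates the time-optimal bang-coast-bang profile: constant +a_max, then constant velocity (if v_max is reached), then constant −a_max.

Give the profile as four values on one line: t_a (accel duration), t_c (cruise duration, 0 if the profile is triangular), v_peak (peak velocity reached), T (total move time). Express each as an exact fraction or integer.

t_a=13 t_c=6 v_peak=182 T=32

vₘ²/aₘ = 182²/14 = 2366
3458 ≥ 2366 so v_max reached
t_a = 182/14 = 13; v_peak = 182
d_cruise = 3458 − 2366 = 1092; t_c = 1092/182 = 6
T = 2·13 + 6 = 32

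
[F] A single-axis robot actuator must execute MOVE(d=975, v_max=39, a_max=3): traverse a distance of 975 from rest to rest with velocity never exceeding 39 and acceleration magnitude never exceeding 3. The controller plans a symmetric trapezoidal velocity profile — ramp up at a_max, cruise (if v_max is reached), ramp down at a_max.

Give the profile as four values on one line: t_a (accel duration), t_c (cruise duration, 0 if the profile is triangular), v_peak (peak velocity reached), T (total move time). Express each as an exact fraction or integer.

t_a=13 t_c=12 v_peak=39 T=38

vₘ²/aₘ = 39²/3 = 507
975 ≥ 507 ⇒ cruise phase
t_a = 39/3 = 13; v_peak = 39
d_cruise = 975 − 507 = 468; t_c = 468/39 = 12
T = 2·13 + 12 = 38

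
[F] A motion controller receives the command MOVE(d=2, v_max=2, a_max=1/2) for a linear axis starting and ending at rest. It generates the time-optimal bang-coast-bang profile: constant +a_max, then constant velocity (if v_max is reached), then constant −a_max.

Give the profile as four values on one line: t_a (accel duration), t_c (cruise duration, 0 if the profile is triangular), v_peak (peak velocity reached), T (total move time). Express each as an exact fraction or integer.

(v_max)²/a_max = 2²/(1/2) = 8
2 < 8 → triangular
v_peak = √(2·1/2) = √1 = 1
t_a = 1/(1/2) = 2; t_c = 0
T = 2·2 = 4

t_a=2 t_c=0 v_peak=1 T=4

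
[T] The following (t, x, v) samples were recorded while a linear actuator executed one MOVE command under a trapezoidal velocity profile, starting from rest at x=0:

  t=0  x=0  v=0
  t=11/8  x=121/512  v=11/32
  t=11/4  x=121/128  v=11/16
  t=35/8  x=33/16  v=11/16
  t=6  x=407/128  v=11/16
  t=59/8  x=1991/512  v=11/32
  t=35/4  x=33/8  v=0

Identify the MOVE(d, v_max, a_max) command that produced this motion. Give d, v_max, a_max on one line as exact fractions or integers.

d=33/8 v_max=11/16 a_max=1/4

final state: t=35/4, x=33/8, v=0 → d = 33/8
a_max = (11/32−0)/(11/8−0) = 1/4
max v = 11/16 over t∈[11/4,6] → v_max = 11/16
check: 11/16·(11/4+13/4) = 33/8 ✓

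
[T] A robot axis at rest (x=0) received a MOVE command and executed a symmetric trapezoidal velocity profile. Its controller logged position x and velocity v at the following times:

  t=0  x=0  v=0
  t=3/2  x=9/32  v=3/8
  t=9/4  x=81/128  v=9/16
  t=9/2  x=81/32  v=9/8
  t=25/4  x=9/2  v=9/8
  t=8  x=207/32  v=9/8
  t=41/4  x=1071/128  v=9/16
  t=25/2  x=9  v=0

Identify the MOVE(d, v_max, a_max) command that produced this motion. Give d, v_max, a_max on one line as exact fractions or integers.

d=9 v_max=9/8 a_max=1/4

final state: t=25/2, x=9, v=0 → d = 9
a_max = (3/8−0)/(3/2−0) = 1/4
max v = 9/8 over t∈[9/2,8] → v_max = 9/8
check: 9/8·(9/2+7/2) = 9 ✓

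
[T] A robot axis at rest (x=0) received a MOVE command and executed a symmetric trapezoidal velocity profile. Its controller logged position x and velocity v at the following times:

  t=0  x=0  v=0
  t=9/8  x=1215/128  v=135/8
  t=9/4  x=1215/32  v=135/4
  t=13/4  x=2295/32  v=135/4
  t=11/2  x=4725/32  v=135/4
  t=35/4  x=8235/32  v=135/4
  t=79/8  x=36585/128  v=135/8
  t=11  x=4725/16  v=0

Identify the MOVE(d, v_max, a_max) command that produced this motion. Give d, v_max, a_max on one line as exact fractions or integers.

d=4725/16 v_max=135/4 a_max=15

final state: t=11, x=4725/16, v=0 → d = 4725/16
a_max = (135/8−0)/(9/8−0) = 15
max v = 135/4 over t∈[9/4,35/4] → v_max = 135/4
check: 135/4·(9/4+13/2) = 4725/16 ✓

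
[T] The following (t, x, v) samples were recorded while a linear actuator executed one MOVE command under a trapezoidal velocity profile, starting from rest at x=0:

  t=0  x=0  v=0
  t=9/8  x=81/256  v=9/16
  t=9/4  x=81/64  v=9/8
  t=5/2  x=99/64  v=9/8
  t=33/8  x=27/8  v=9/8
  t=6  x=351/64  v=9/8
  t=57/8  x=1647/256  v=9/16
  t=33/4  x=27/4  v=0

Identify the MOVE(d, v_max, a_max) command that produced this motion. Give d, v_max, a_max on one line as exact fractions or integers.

final state: t=33/4, x=27/4, v=0 → d = 27/4
a_max = (9/16−0)/(9/8−0) = 1/2
max v = 9/8 over t∈[9/4,6] → v_max = 9/8
check: 9/8·(9/4+15/4) = 27/4 ✓

d=27/4 v_max=9/8 a_max=1/2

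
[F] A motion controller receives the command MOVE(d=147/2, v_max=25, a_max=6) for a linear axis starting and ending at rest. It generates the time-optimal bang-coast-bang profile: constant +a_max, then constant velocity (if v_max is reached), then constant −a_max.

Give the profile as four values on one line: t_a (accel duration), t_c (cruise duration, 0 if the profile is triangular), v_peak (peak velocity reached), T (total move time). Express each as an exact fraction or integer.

(v_max)²/a_max = 25²/6 = 625/6
147/2 < 625/6 → triangular
v_peak = √(147/2·6) = √441 = 21
t_a = 21/6 = 7/2; t_c = 0
T = 2·7/2 = 7

t_a=7/2 t_c=0 v_peak=21 T=7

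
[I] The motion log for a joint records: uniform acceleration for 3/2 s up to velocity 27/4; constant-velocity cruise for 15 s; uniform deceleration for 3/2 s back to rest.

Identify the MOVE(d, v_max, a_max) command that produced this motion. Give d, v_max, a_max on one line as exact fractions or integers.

a_max = (27/4)/(3/2) = 9/2
d_a = ½·27/4·3/2 = 81/16; d_c = 27/4·15 = 405/4
d = 2·81/16 + 405/4 = 891/8
t_c = 15 > 0 so v_max = 27/4

d=891/8 v_max=27/4 a_max=9/2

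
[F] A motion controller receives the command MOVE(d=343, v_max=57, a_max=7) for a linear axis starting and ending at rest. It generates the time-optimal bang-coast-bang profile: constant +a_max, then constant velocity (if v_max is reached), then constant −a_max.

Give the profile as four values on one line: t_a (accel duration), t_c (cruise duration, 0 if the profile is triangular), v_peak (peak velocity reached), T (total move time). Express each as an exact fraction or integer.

(v_max)²/a_max = 57²/7 = 3249/7
343 < 3249/7 so t_c = 0
v_peak = √(343·7) = √2401 = 49
t_a = 49/7 = 7; t_c = 0
T = 2·7 = 14

t_a=7 t_c=0 v_peak=49 T=14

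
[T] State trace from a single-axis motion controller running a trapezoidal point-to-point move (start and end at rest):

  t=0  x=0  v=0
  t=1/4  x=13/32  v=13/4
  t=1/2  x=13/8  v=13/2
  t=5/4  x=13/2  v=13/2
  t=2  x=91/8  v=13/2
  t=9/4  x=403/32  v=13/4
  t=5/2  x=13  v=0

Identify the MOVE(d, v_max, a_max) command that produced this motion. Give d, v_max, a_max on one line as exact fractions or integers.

final state: t=5/2, x=13, v=0 → d = 13
a_max = (13/4−0)/(1/4−0) = 13
max v = 13/2 over t∈[1/2,2] → v_max = 13/2
check: 13/2·(1/2+3/2) = 13 ✓

d=13 v_max=13/2 a_max=13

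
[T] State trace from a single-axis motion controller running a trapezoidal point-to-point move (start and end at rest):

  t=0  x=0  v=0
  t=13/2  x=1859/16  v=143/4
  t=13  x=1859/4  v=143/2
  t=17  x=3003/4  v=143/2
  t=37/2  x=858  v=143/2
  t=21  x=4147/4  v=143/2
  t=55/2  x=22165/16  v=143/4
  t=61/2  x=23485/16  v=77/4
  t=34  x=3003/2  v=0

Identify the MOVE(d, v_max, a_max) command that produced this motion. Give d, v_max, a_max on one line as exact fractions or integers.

d=3003/2 v_max=143/2 a_max=11/2

final state: t=34, x=3003/2, v=0 → d = 3003/2
a_max = (143/4−0)/(13/2−0) = 11/2
max v = 143/2 over t∈[13,21] → v_max = 143/2
check: 143/2·(13+8) = 3003/2 ✓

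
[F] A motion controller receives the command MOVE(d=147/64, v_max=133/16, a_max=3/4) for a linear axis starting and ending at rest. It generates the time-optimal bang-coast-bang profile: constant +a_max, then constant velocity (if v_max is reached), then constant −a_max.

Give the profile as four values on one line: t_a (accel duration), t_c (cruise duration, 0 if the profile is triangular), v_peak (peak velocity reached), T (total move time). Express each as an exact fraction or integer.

t_a=7/4 t_c=0 v_peak=21/16 T=7/2

vₘ²/aₘ = (133/16)²/(3/4) = 17689/192
147/64 < 17689/192 ⇒ no cruise
v_peak = √(147/64·3/4) = √(441/256) = 21/16
t_a = (21/16)/(3/4) = 7/4; t_c = 0
T = 2·7/4 = 7/2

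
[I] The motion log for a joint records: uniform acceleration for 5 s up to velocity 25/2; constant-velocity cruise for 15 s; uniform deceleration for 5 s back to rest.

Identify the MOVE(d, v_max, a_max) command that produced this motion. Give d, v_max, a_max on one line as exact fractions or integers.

d=250 v_max=25/2 a_max=5/2

a_max = (25/2)/5 = 5/2
d_a = ½·25/2·5 = 125/4; d_c = 25/2·15 = 375/2
d = 2·125/4 + 375/2 = 250
t_c = 15 > 0 → v_max = v_peak = 25/2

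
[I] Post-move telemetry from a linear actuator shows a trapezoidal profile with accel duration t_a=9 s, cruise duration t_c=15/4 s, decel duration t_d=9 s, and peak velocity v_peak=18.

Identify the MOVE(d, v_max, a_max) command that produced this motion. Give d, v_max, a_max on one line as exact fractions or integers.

a_max = 18/9 = 2
d_a = ½·18·9 = 81; d_c = 18·15/4 = 135/2
d = 2·81 + 135/2 = 459/2
t_c = 15/4 > 0 ⇒ limit active, v_max = 18

d=459/2 v_max=18 a_max=2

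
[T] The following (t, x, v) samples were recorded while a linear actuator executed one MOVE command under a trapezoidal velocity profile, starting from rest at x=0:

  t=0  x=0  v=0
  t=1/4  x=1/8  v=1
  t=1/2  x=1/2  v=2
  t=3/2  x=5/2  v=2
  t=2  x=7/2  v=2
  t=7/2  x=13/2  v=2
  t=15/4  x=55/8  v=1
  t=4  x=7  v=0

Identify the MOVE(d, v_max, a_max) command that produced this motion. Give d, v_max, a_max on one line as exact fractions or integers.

d=7 v_max=2 a_max=4

final state: t=4, x=7, v=0 → d = 7
a_max = (1−0)/(1/4−0) = 4
max v = 2 over t∈[1/2,7/2] → v_max = 2
check: 2·(1/2+3) = 7 ✓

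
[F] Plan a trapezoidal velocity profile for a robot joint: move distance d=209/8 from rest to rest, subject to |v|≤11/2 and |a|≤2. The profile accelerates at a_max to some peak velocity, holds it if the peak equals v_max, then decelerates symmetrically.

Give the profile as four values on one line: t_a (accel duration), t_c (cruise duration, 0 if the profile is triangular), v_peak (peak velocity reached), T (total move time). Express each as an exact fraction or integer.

v_max²/a_max = (11/2)²/2 = 121/8
209/8 ≥ 121/8 so v_max reached
t_a = (11/2)/2 = 11/4; v_peak = 11/2
d_cruise = 209/8 − 121/8 = 11; t_c = 11/(11/2) = 2
T = 2·11/4 + 2 = 15/2

t_a=11/4 t_c=2 v_peak=11/2 T=15/2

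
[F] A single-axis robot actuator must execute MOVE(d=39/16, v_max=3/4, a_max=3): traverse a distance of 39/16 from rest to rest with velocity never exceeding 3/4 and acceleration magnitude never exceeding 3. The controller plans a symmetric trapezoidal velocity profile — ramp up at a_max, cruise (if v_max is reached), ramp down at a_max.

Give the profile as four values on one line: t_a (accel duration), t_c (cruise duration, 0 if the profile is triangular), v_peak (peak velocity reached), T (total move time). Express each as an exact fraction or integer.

t_a=1/4 t_c=3 v_peak=3/4 T=7/2

(v_max)²/a_max = (3/4)²/3 = 3/16
39/16 ≥ 3/16 so v_max reached
t_a = (3/4)/3 = 1/4; v_peak = 3/4
d_cruise = 39/16 − 3/16 = 9/4; t_c = (9/4)/(3/4) = 3
T = 2·1/4 + 3 = 7/2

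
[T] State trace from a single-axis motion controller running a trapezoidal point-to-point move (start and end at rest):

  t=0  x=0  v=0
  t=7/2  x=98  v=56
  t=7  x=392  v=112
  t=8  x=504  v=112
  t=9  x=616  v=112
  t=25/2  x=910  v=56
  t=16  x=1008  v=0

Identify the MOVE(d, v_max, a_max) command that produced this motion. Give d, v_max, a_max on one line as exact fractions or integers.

final state: t=16, x=1008, v=0 → d = 1008
a_max = (56−0)/(7/2−0) = 16
max v = 112 over t∈[7,9] → v_max = 112
check: 112·(7+2) = 1008 ✓

d=1008 v_max=112 a_max=16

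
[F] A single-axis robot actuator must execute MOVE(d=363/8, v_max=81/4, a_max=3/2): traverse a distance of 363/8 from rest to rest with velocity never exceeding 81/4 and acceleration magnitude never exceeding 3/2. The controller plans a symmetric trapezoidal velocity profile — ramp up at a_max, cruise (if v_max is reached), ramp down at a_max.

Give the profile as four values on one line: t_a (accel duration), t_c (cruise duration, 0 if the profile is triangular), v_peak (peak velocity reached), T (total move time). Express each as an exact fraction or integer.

(v_max)²/a_max = (81/4)²/(3/2) = 2187/8
363/8 < 2187/8 ⇒ no cruise
v_peak = √(363/8·3/2) = √(1089/16) = 33/4
t_a = (33/4)/(3/2) = 11/2; t_c = 0
T = 2·11/2 = 11

t_a=11/2 t_c=0 v_peak=33/4 T=11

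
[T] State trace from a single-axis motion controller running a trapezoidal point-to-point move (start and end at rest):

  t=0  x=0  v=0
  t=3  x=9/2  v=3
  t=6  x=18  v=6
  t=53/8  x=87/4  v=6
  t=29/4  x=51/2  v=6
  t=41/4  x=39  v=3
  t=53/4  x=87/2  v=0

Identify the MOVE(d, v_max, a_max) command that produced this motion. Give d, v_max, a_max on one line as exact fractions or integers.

d=87/2 v_max=6 a_max=1

final state: t=53/4, x=87/2, v=0 → d = 87/2
a_max = (3−0)/(3−0) = 1
max v = 6 over t∈[6,29/4] → v_max = 6
check: 6·(6+5/4) = 87/2 ✓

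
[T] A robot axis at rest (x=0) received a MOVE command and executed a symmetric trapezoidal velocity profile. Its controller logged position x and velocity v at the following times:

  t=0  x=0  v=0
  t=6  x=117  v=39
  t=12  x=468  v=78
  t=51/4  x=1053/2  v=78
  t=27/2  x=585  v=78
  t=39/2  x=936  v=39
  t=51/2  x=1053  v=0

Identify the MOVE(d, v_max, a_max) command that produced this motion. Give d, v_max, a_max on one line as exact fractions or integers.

final state: t=51/2, x=1053, v=0 → d = 1053
a_max = (39−0)/(6−0) = 13/2
max v = 78 over t∈[12,27/2] → v_max = 78
check: 78·(12+3/2) = 1053 ✓

d=1053 v_max=78 a_max=13/2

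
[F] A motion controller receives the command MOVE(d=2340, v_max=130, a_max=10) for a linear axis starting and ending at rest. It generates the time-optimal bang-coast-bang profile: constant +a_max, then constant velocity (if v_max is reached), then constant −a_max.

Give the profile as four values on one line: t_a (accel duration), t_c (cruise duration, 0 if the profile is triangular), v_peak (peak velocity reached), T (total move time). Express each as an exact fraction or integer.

vₘ²/aₘ = 130²/10 = 1690
2340 ≥ 1690 so v_max reached
t_a = 130/10 = 13; v_peak = 130
d_cruise = 2340 − 1690 = 650; t_c = 650/130 = 5
T = 2·13 + 5 = 31

t_a=13 t_c=5 v_peak=130 T=31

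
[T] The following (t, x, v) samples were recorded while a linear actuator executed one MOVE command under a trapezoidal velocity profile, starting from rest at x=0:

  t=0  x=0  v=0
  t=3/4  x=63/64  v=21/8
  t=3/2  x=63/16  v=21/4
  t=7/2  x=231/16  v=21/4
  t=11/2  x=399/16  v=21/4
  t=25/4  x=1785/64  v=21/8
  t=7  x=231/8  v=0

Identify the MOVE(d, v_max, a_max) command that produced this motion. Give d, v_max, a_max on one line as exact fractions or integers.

final state: t=7, x=231/8, v=0 → d = 231/8
a_max = (21/8−0)/(3/4−0) = 7/2
max v = 21/4 over t∈[3/2,11/2] → v_max = 21/4
check: 21/4·(3/2+4) = 231/8 ✓

d=231/8 v_max=21/4 a_max=7/2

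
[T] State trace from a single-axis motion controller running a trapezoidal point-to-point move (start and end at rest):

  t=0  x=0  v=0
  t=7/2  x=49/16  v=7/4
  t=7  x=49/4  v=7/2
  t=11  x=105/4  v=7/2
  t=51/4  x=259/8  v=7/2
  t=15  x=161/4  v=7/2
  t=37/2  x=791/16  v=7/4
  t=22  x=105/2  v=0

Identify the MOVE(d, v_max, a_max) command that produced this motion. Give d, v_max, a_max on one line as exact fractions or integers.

final state: t=22, x=105/2, v=0 → d = 105/2
a_max = (7/4−0)/(7/2−0) = 1/2
max v = 7/2 over t∈[7,15] → v_max = 7/2
check: 7/2·(7+8) = 105/2 ✓

d=105/2 v_max=7/2 a_max=1/2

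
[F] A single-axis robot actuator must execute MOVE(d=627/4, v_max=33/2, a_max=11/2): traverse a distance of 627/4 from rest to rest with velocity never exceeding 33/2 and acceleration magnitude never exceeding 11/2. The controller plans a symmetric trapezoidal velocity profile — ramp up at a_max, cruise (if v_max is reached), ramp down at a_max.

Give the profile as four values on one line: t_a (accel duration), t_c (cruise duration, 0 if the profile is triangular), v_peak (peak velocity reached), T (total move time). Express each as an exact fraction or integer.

v_max²/a_max = (33/2)²/(11/2) = 99/2
627/4 ≥ 99/2 ⇒ cruise phase
t_a = (33/2)/(11/2) = 3; v_peak = 33/2
d_cruise = 627/4 − 99/2 = 429/4; t_c = (429/4)/(33/2) = 13/2
T = 2·3 + 13/2 = 25/2

t_a=3 t_c=13/2 v_peak=33/2 T=25/2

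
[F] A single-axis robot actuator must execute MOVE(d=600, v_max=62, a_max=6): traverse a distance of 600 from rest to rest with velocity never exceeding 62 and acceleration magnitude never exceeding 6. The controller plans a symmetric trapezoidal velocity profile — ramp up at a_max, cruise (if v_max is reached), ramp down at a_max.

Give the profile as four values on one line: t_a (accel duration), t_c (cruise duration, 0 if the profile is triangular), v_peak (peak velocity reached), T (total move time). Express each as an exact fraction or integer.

(v_max)²/a_max = 62²/6 = 1922/3
600 < 1922/3 so t_c = 0
v_peak = √(600·6) = √3600 = 60
t_a = 60/6 = 10; t_c = 0
T = 2·10 = 20

t_a=10 t_c=0 v_peak=60 T=20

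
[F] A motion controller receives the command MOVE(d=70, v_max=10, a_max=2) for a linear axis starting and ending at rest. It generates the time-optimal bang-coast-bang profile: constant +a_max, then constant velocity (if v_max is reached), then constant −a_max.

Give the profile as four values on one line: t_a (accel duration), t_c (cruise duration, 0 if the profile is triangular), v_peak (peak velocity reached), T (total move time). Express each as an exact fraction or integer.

t_a=5 t_c=2 v_peak=10 T=12

v_max²/a_max = 10²/2 = 50
70 ≥ 50 → trapezoidal
t_a = 10/2 = 5; v_peak = 10
d_cruise = 70 − 50 = 20; t_c = 20/10 = 2
T = 2·5 + 2 = 12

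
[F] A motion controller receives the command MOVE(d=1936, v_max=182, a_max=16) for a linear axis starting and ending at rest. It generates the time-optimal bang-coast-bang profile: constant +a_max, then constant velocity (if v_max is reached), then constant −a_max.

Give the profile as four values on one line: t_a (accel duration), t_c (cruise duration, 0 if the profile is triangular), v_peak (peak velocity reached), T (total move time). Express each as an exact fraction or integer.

t_a=11 t_c=0 v_peak=176 T=22

v_max²/a_max = 182²/16 = 8281/4
1936 < 8281/4 → triangular
v_peak = √(1936·16) = √30976 = 176
t_a = 176/16 = 11; t_c = 0
T = 2·11 = 22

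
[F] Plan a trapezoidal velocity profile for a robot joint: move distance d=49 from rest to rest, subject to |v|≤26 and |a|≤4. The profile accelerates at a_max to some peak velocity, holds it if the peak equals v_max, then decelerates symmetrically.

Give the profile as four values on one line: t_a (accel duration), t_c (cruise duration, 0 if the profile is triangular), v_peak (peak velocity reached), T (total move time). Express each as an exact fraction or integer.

t_a=7/2 t_c=0 v_peak=14 T=7

(v_max)²/a_max = 26²/4 = 169
49 < 169 so t_c = 0
v_peak = √(49·4) = √196 = 14
t_a = 14/4 = 7/2; t_c = 0
T = 2·7/2 = 7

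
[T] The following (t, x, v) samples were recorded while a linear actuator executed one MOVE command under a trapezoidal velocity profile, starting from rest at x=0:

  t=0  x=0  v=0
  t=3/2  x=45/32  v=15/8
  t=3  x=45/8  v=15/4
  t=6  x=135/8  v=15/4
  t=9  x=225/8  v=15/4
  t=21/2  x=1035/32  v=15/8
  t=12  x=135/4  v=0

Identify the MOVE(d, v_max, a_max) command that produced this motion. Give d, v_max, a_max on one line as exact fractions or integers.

final state: t=12, x=135/4, v=0 → d = 135/4
a_max = (15/8−0)/(3/2−0) = 5/4
max v = 15/4 over t∈[3,9] → v_max = 15/4
check: 15/4·(3+6) = 135/4 ✓

d=135/4 v_max=15/4 a_max=5/4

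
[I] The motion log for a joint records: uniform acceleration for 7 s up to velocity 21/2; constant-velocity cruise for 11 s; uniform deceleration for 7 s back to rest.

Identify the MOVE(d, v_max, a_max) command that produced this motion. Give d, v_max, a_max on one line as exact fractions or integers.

a_max = (21/2)/7 = 3/2
d_a = ½·21/2·7 = 147/4; d_c = 21/2·11 = 231/2
d = 2·147/4 + 231/2 = 189
t_c = 11 > 0 → v_max = v_peak = 21/2

d=189 v_max=21/2 a_max=3/2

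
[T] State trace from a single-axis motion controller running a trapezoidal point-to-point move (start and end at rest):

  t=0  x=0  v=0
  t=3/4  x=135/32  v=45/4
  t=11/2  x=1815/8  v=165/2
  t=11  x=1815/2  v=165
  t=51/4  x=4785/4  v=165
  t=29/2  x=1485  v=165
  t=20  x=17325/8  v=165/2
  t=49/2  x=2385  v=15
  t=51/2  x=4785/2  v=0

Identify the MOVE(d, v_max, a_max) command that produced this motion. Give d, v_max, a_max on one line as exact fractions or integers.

d=4785/2 v_max=165 a_max=15

final state: t=51/2, x=4785/2, v=0 → d = 4785/2
a_max = (45/4−0)/(3/4−0) = 15
max v = 165 over t∈[11,29/2] → v_max = 165
check: 165·(11+7/2) = 4785/2 ✓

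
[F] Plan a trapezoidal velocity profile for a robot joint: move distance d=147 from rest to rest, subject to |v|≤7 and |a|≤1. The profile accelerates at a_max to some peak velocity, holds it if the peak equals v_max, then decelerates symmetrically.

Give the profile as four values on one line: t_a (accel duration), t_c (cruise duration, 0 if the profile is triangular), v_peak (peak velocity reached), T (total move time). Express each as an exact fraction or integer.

(v_max)²/a_max = 7²/1 = 49
147 ≥ 49 ⇒ cruise phase
t_a = 7/1 = 7; v_peak = 7
d_cruise = 147 − 49 = 98; t_c = 98/7 = 14
T = 2·7 + 14 = 28

t_a=7 t_c=14 v_peak=7 T=28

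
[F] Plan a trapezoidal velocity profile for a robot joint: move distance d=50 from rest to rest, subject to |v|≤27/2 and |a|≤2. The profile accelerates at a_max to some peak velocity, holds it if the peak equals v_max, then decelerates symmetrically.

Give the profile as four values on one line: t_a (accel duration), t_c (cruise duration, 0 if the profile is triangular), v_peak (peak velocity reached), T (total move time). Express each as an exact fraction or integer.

t_a=5 t_c=0 v_peak=10 T=10

vₘ²/aₘ = (27/2)²/2 = 729/8
50 < 729/8 ⇒ no cruise
v_peak = √(50·2) = √100 = 10
t_a = 10/2 = 5; t_c = 0
T = 2·5 = 10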